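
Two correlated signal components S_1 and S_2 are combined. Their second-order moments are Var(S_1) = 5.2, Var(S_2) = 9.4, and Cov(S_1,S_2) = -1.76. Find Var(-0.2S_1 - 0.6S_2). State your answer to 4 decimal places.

Var(-0.2S_1 - 0.6S_2) = (-0.2)²·Var(S_1) + (-0.6)²·Var(S_2) + 2·(-0.2)·(-0.6)·Cov(S_1,S_2)
= 0.04·5.2 + 0.36·9.4 + 0.24·-1.76 = 3.1696

3.1696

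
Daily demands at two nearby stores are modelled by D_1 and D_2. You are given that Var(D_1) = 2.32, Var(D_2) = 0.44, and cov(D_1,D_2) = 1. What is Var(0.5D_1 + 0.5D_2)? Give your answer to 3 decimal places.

1.190

Var(0.5D_1 + 0.5D_2) = (0.5)²·Var(D_1) + (0.5)²·Var(D_2) + 2·(0.5)·(0.5)·cov(D_1,D_2)
= 0.25·2.32 + 0.25·0.44 + 0.5·1 = 1.19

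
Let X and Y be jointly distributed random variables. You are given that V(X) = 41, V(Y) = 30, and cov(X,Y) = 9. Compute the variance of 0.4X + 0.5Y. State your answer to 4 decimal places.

V(0.4X + 0.5Y) = (0.4)²·V(X) + (0.5)²·V(Y) + 2·(0.4)·(0.5)·cov(X,Y)
= 0.16·41 + 0.25·30 + 0.4·9 = 17.66

17.6600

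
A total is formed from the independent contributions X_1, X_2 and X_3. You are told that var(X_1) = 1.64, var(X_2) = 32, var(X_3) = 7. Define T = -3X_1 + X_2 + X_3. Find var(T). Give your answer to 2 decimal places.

By independence, var(T) = (-3)²var(X_1) + (1)²var(X_2) + (1)²var(X_3)
= (-3)²·1.64 + (1)²·32 + (1)²·7 = 53.76

53.76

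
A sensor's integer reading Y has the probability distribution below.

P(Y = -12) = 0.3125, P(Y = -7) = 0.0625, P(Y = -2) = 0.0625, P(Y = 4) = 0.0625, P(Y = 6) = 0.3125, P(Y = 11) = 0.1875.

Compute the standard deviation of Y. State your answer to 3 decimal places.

9.123

E[Y] = (-12)(0.3125) + (-7)(0.0625) + (-2)(0.0625) + (4)(0.0625) + (6)(0.3125) + (11)(0.1875) = -0.125
E[Y²] = (-12)²(0.3125) + (-7)²(0.0625) + (-2)²(0.0625) + (4)²(0.0625) + (6)²(0.3125) + (11)²(0.1875) = 83.25
Var(Y) = E[Y²] − (E[Y])² = 83.25 − (-0.125)² = 83.234375
σ(Y) = √83.234375 ≈ 9.123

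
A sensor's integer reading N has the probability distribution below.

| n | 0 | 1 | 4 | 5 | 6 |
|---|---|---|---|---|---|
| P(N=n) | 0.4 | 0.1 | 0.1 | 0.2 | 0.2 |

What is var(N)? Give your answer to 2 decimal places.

6.61

E[N] = (0)(0.4) + (1)(0.1) + (4)(0.1) + (5)(0.2) + (6)(0.2) = 2.7
E[N²] = (0)²(0.4) + (1)²(0.1) + (4)²(0.1) + (5)²(0.2) + (6)²(0.2) = 13.9
var(N) = E[N²] − (E[N])² = 13.9 − (2.7)² = 6.61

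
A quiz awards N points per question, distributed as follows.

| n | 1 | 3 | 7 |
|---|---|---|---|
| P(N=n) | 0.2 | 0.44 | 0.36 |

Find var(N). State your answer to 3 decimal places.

5.478

E[N] = (1)(0.2) + (3)(0.44) + (7)(0.36) = 4.04
E[N²] = (1)²(0.2) + (3)²(0.44) + (7)²(0.36) = 21.8
var(N) = E[N²] − (E[N])² = 21.8 − (4.04)² = 5.4784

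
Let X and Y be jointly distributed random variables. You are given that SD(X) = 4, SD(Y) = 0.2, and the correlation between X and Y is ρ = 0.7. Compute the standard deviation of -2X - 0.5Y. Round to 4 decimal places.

8.0703

var(X) = (4)² = 16;  var(Y) = (0.2)² = 0.04
cov(X,Y) = ρ·SD(X)·SD(Y) = 0.7·4·0.2 = 0.56
var(-2X - 0.5Y) = (-2)²·var(X) + (-0.5)²·var(Y) + 2·(-2)·(-0.5)·cov(X,Y)
= 4·16 + 0.25·0.04 + 2·0.56 = 65.13
SD(-2X - 0.5Y) = √65.13 ≈ 8.0703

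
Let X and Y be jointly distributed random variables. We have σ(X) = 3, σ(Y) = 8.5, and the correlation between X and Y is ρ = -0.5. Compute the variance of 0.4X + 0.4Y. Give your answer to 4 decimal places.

8.9200

Var(X) = (3)² = 9;  Var(Y) = (8.5)² = 72.25
cov(X,Y) = ρ·σ(X)·σ(Y) = -0.5·3·8.5 = -12.75
Var(0.4X + 0.4Y) = (0.4)²·Var(X) + (0.4)²·Var(Y) + 2·(0.4)·(0.4)·cov(X,Y)
= 0.16·9 + 0.16·72.25 + 0.32·-12.75 = 8.92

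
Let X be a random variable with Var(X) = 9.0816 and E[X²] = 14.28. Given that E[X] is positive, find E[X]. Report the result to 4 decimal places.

(E[X])² = E[X²] − Var(X) = 14.28 − 9.0816 = 5.1984
E[X] = √5.1984 = 2.28

2.2800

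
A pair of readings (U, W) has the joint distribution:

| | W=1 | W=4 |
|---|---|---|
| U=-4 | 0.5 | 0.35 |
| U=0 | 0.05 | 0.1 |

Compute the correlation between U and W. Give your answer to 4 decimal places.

E[U] = -3.4,  E[W] = 2.35
E[UW] = -7.6
Cov(U,W) = E[UW] − E[U]E[W] = -7.6 − (-3.4)(2.35) = 0.39
Var(U) = 2.04,  Var(W) = 2.2275
ρ = 0.39 / √(2.04·2.2275) ≈ 0.1830

0.1830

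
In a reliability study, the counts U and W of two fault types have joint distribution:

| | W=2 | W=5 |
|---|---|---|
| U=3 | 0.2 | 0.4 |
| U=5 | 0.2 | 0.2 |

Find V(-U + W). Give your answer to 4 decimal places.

3.6000

E[U] = 3.8,  E[W] = 3.8,  E[UW] = 14.2
V(U) = 15.4 − (3.8)² = 0.96;  V(W) = 16.6 − (3.8)² = 2.16
Cov(U,W) = 14.2 − (3.8)(3.8) = -0.24
V(-U + W) = (-1)²·0.96 + (1)²·2.16 + 2·(-1)·(1)·-0.24 = 3.6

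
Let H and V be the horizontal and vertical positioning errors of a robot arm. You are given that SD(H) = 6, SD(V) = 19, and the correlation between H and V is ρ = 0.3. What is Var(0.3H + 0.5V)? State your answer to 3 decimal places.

Var(H) = (6)² = 36;  Var(V) = (19)² = 361
Cov(H,V) = ρ·SD(H)·SD(V) = 0.3·6·19 = 34.2
Var(0.3H + 0.5V) = (0.3)²·Var(H) + (0.5)²·Var(V) + 2·(0.3)·(0.5)·Cov(H,V)
= 0.09·36 + 0.25·361 + 0.3·34.2 = 103.75

103.750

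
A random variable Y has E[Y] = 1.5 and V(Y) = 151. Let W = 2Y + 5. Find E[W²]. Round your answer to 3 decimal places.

668.000

E[2Y + 5] = 2·1.5 + 5 = 8
V(2Y + 5) = (2)²·151 = 604
E[W²] = V(W) + (E[W])² = 604 + (8)² = 668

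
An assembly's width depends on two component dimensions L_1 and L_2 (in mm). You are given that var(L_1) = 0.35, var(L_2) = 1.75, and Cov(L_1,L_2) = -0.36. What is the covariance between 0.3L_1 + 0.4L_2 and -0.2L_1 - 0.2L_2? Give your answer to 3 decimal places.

Cov(0.3L_1 + 0.4L_2, -0.2L_1 - 0.2L_2) = (0.3)(-0.2)var(L_1) + (0.4)(-0.2)var(L_2) + [(0.3)(-0.2) + (0.4)(-0.2)]Cov(L_1,L_2)
= -0.06·0.35 + -0.08·1.75 + -0.14·-0.36 = -0.1106

-0.111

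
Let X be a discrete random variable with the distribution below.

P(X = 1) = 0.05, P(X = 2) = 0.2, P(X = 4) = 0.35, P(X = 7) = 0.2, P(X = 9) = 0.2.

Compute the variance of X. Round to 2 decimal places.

E[X] = (1)(0.05) + (2)(0.2) + (4)(0.35) + (7)(0.2) + (9)(0.2) = 5.05
E[X²] = (1)²(0.05) + (2)²(0.2) + (4)²(0.35) + (7)²(0.2) + (9)²(0.2) = 32.45
Var(X) = E[X²] − (E[X])² = 32.45 − (5.05)² = 6.9475

6.95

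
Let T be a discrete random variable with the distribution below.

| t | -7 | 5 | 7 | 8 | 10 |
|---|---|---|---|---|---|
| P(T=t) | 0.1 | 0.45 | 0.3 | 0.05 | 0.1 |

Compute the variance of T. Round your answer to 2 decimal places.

E[T] = (-7)(0.1) + (5)(0.45) + (7)(0.3) + (8)(0.05) + (10)(0.1) = 5.05
E[T²] = (-7)²(0.1) + (5)²(0.45) + (7)²(0.3) + (8)²(0.05) + (10)²(0.1) = 44.05
Var(T) = E[T²] − (E[T])² = 44.05 − (5.05)² = 18.5475

18.55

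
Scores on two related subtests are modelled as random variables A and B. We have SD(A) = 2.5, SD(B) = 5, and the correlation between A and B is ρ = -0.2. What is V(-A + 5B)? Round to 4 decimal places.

656.2500

V(A) = (2.5)² = 6.25;  V(B) = (5)² = 25
cov(A,B) = ρ·SD(A)·SD(B) = -0.2·2.5·5 = -2.5
V(-A + 5B) = (-1)²·V(A) + (5)²·V(B) + 2·(-1)·(5)·cov(A,B)
= 1·6.25 + 25·25 + -10·-2.5 = 656.25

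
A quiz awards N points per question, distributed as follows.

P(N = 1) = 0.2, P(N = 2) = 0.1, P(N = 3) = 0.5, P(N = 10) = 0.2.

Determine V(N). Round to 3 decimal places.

E[N] = (1)(0.2) + (2)(0.1) + (3)(0.5) + (10)(0.2) = 3.9
E[N²] = (1)²(0.2) + (2)²(0.1) + (3)²(0.5) + (10)²(0.2) = 25.1
V(N) = E[N²] − (E[N])² = 25.1 − (3.9)² = 9.89

9.890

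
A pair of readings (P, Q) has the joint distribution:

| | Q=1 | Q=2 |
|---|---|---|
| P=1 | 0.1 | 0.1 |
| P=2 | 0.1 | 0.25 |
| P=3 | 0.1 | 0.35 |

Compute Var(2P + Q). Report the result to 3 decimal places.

E[P] = 2.25,  E[Q] = 1.7,  E[PQ] = 3.9
Var(P) = 5.65 − (2.25)² = 0.5875;  Var(Q) = 3.1 − (1.7)² = 0.21
cov(P,Q) = 3.9 − (2.25)(1.7) = 0.075
Var(2P + Q) = (2)²·0.5875 + (1)²·0.21 + 2·(2)·(1)·0.075 = 2.86

2.860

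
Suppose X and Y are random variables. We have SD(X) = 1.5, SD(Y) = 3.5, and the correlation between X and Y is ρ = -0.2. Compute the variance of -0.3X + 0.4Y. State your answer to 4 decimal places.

Var(X) = (1.5)² = 2.25;  Var(Y) = (3.5)² = 12.25
Cov(X,Y) = ρ·SD(X)·SD(Y) = -0.2·1.5·3.5 = -1.05
Var(-0.3X + 0.4Y) = (-0.3)²·Var(X) + (0.4)²·Var(Y) + 2·(-0.3)·(0.4)·Cov(X,Y)
= 0.09·2.25 + 0.16·12.25 + -0.24·-1.05 = 2.4145

2.4145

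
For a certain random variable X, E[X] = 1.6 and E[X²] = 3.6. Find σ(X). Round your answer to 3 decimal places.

Var(X) = 3.6 − (1.6)² = 1.04
σ(X) = √1.04 ≈ 1.020

1.020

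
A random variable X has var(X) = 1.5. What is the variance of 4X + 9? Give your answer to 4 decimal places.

24.0000

var(4X + 9) = (4)²·var(X) = 16·1.5 = 24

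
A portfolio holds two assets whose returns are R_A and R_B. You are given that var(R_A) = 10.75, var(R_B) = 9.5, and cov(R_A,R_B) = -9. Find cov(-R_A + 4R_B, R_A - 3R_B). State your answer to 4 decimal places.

cov(-R_A + 4R_B, R_A - 3R_B) = (-1)(1)var(R_A) + (4)(-3)var(R_B) + [(-1)(-3) + (4)(1)]cov(R_A,R_B)
= -1·10.75 + -12·9.5 + 7·-9 = -187.75

-187.7500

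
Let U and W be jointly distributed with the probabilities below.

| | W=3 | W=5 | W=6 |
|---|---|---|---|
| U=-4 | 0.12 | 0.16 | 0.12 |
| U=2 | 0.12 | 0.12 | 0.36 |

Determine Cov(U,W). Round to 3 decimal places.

E[U] = -0.4,  E[W] = 5
E[UW] = -1.28
Cov(U,W) = E[UW] − E[U]E[W] = -1.28 − (-0.4)(5) = 0.72

0.720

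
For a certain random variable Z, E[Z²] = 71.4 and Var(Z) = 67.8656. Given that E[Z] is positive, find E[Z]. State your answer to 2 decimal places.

1.88

(E[Z])² = E[Z²] − Var(Z) = 71.4 − 67.8656 = 3.5344
E[Z] = √3.5344 = 1.88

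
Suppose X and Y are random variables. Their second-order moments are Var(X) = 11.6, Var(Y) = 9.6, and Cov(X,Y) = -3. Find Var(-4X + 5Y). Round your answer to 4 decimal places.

545.6000

Var(-4X + 5Y) = (-4)²·Var(X) + (5)²·Var(Y) + 2·(-4)·(5)·Cov(X,Y)
= 16·11.6 + 25·9.6 + -40·-3 = 545.6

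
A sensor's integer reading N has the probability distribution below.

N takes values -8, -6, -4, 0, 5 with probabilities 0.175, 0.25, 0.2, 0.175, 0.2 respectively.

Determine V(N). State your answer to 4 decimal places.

E[N] = (-8)(0.175) + (-6)(0.25) + (-4)(0.2) + (0)(0.175) + (5)(0.2) = -2.7
E[N²] = (-8)²(0.175) + (-6)²(0.25) + (-4)²(0.2) + (0)²(0.175) + (5)²(0.2) = 28.4
V(N) = E[N²] − (E[N])² = 28.4 − (-2.7)² = 21.11

21.1100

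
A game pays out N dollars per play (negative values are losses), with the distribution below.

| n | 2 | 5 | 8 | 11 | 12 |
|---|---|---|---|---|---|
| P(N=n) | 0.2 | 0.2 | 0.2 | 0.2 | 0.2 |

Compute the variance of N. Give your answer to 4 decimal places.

13.8400

E[N] = (2)(0.2) + (5)(0.2) + (8)(0.2) + (11)(0.2) + (12)(0.2) = 7.6
E[N²] = (2)²(0.2) + (5)²(0.2) + (8)²(0.2) + (11)²(0.2) + (12)²(0.2) = 71.6
V(N) = E[N²] − (E[N])² = 71.6 − (7.6)² = 13.84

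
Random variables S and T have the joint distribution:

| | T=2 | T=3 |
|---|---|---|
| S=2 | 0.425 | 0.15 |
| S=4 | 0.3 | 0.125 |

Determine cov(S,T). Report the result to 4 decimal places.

E[S] = 2.85,  E[T] = 2.275
E[ST] = 6.5
cov(S,T) = E[ST] − E[S]E[T] = 6.5 − (2.85)(2.275) = 0.01625

0.0163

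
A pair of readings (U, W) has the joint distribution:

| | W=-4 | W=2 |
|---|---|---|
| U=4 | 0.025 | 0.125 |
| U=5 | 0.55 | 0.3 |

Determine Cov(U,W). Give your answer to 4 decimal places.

E[U] = 4.85,  E[W] = -1.45
E[UW] = -7.4
Cov(U,W) = E[UW] − E[U]E[W] = -7.4 − (4.85)(-1.45) = -0.3675

-0.3675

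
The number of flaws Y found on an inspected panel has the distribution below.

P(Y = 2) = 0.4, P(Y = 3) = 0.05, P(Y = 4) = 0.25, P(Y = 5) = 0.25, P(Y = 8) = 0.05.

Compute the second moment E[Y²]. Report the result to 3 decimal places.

E[Y²] = (2)²(0.4) + (3)²(0.05) + (4)²(0.25) + (5)²(0.25) + (8)²(0.05) = 15.5

15.500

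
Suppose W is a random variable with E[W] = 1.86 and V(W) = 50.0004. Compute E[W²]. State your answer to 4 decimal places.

53.4600

E[W²] = V(W) + (E[W])² = 50.0004 + (1.86)² = 53.46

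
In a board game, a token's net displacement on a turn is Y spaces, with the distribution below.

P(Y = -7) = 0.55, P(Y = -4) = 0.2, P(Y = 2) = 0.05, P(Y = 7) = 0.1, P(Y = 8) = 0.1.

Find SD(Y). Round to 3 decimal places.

5.687

E[Y] = (-7)(0.55) + (-4)(0.2) + (2)(0.05) + (7)(0.1) + (8)(0.1) = -3.05
E[Y²] = (-7)²(0.55) + (-4)²(0.2) + (2)²(0.05) + (7)²(0.1) + (8)²(0.1) = 41.65
V(Y) = E[Y²] − (E[Y])² = 41.65 − (-3.05)² = 32.3475
SD(Y) = √32.3475 ≈ 5.687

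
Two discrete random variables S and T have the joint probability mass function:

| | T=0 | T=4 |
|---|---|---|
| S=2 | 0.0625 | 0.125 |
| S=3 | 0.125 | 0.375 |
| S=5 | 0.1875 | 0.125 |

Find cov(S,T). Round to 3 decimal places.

-0.594

E[S] = 3.4375,  E[T] = 2.5
E[ST] = 8
cov(S,T) = E[ST] − E[S]E[T] = 8 − (3.4375)(2.5) = -0.59375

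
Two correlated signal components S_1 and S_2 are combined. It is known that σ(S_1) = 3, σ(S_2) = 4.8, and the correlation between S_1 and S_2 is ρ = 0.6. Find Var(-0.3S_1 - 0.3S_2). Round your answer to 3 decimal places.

4.439

Var(S_1) = (3)² = 9;  Var(S_2) = (4.8)² = 23.04
Cov(S_1,S_2) = ρ·σ(S_1)·σ(S_2) = 0.6·3·4.8 = 8.64
Var(-0.3S_1 - 0.3S_2) = (-0.3)²·Var(S_1) + (-0.3)²·Var(S_2) + 2·(-0.3)·(-0.3)·Cov(S_1,S_2)
= 0.09·9 + 0.09·23.04 + 0.18·8.64 = 4.4388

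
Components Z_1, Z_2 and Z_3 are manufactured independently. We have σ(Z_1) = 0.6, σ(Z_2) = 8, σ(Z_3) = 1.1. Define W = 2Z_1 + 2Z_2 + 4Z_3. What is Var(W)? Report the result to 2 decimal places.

276.80

Var(Z_1) = 0.36, Var(Z_2) = 64, Var(Z_3) = 1.21
By independence, Var(W) = (2)²Var(Z_1) + (2)²Var(Z_2) + (4)²Var(Z_3)
= (2)²·0.36 + (2)²·64 + (4)²·1.21 = 276.8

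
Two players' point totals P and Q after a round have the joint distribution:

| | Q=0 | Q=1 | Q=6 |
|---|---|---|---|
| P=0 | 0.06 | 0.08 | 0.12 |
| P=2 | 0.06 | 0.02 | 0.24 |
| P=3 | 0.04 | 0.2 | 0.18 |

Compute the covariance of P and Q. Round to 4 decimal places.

E[P] = 1.9,  E[Q] = 3.54
E[PQ] = 6.76
Cov(P,Q) = E[PQ] − E[P]E[Q] = 6.76 − (1.9)(3.54) = 0.034

0.0340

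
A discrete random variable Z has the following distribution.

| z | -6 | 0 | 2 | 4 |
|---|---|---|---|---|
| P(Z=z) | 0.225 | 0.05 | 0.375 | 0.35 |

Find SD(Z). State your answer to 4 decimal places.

E[Z] = (-6)(0.225) + (0)(0.05) + (2)(0.375) + (4)(0.35) = 0.8
E[Z²] = (-6)²(0.225) + (0)²(0.05) + (2)²(0.375) + (4)²(0.35) = 15.2
var(Z) = E[Z²] − (E[Z])² = 15.2 − (0.8)² = 14.56
SD(Z) = √14.56 ≈ 3.8158

3.8158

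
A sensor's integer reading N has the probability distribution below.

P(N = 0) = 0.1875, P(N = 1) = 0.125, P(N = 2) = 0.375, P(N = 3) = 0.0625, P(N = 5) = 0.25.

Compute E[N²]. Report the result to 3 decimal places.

8.438

E[N²] = (0)²(0.1875) + (1)²(0.125) + (2)²(0.375) + (3)²(0.0625) + (5)²(0.25) = 8.4375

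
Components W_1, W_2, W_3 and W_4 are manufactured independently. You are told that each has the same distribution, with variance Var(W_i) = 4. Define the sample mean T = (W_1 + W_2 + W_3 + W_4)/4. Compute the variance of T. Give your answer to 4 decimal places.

By independence, Var(T) = (0.25)²Var(W_1) + (0.25)²Var(W_2) + (0.25)²Var(W_3) + (0.25)²Var(W_4)
= (0.25)²·4 + (0.25)²·4 + (0.25)²·4 + (0.25)²·4 = 1

1.0000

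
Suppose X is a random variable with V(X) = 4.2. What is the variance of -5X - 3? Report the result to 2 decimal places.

105.00

V(-5X - 3) = (-5)²·V(X) = 25·4.2 = 105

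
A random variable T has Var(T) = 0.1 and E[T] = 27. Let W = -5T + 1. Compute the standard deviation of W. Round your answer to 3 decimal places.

1.581

Var(-5T + 1) = (-5)²·0.1 = 2.5
sd(W) = √2.5 ≈ 1.581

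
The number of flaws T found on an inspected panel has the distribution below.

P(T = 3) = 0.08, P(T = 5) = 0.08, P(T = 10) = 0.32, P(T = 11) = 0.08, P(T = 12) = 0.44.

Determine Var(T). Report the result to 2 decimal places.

E[T] = (3)(0.08) + (5)(0.08) + (10)(0.32) + (11)(0.08) + (12)(0.44) = 10
E[T²] = (3)²(0.08) + (5)²(0.08) + (10)²(0.32) + (11)²(0.08) + (12)²(0.44) = 107.76
Var(T) = E[T²] − (E[T])² = 107.76 − (10)² = 7.76

7.76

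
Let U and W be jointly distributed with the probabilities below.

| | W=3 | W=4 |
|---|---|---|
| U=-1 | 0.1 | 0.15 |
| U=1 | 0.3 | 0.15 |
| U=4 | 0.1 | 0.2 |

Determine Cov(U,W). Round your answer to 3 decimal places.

E[U] = 1.4,  E[W] = 3.5
E[UW] = 5
Cov(U,W) = E[UW] − E[U]E[W] = 5 − (1.4)(3.5) = 0.1

0.100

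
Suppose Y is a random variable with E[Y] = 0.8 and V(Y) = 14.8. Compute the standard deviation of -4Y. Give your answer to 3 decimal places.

15.388

V(-4Y) = (-4)²·14.8 = 236.8
SD(-4Y) = √236.8 ≈ 15.388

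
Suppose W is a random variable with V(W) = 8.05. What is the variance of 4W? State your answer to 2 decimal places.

V(4W) = (4)²·V(W) = 16·8.05 = 128.8

128.80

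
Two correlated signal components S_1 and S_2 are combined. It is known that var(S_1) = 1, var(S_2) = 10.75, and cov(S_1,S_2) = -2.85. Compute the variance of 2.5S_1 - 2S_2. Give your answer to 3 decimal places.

77.750

var(2.5S_1 - 2S_2) = (2.5)²·var(S_1) + (-2)²·var(S_2) + 2·(2.5)·(-2)·cov(S_1,S_2)
= 6.25·1 + 4·10.75 + -10·-2.85 = 77.75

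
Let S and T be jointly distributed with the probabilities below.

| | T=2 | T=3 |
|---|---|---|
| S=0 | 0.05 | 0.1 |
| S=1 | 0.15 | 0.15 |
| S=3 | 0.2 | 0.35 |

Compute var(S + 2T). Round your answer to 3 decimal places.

2.528

E[S] = 1.95,  E[T] = 2.6,  E[ST] = 5.1
var(S) = 5.25 − (1.95)² = 1.4475;  var(T) = 7 − (2.6)² = 0.24
cov(S,T) = 5.1 − (1.95)(2.6) = 0.03
var(S + 2T) = (1)²·1.4475 + (2)²·0.24 + 2·(1)·(2)·0.03 = 2.5275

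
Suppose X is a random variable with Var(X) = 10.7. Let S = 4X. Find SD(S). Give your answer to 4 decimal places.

Var(4X) = (4)²·10.7 = 171.2
SD(S) = √171.2 ≈ 13.0843

13.0843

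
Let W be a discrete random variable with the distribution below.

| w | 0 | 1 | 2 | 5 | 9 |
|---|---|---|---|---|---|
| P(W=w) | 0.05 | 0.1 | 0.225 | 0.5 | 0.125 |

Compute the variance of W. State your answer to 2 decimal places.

6.19

E[W] = (0)(0.05) + (1)(0.1) + (2)(0.225) + (5)(0.5) + (9)(0.125) = 4.175
E[W²] = (0)²(0.05) + (1)²(0.1) + (2)²(0.225) + (5)²(0.5) + (9)²(0.125) = 23.625
Var(W) = E[W²] − (E[W])² = 23.625 − (4.175)² = 6.194375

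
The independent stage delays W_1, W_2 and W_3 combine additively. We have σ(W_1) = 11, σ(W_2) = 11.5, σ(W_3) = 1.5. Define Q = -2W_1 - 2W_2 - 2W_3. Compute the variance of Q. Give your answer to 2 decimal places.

1022.00

V(W_1) = 121, V(W_2) = 132.25, V(W_3) = 2.25
By independence, V(Q) = (-2)²V(W_1) + (-2)²V(W_2) + (-2)²V(W_3)
= (-2)²·121 + (-2)²·132.25 + (-2)²·2.25 = 1022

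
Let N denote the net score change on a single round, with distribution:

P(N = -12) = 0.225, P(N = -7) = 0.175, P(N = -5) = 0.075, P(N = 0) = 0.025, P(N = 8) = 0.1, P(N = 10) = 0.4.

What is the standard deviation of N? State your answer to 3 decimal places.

9.434

E[N] = (-12)(0.225) + (-7)(0.175) + (-5)(0.075) + (0)(0.025) + (8)(0.1) + (10)(0.4) = 0.5
E[N²] = (-12)²(0.225) + (-7)²(0.175) + (-5)²(0.075) + (0)²(0.025) + (8)²(0.1) + (10)²(0.4) = 89.25
var(N) = E[N²] − (E[N])² = 89.25 − (0.5)² = 89
σ(N) = √89 ≈ 9.434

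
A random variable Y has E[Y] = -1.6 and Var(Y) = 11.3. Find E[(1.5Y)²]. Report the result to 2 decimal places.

31.19

E[1.5Y] = 1.5·-1.6 = -2.4
Var(1.5Y) = (1.5)²·11.3 = 25.425
E[(1.5Y)²] = Var((1.5Y)) + (E[(1.5Y)])² = 25.425 + (-2.4)² = 31.185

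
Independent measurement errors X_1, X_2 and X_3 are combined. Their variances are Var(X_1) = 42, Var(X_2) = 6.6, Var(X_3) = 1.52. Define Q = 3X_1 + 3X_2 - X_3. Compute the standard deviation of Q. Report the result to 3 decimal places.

By independence, Var(Q) = (3)²Var(X_1) + (3)²Var(X_2) + (-1)²Var(X_3)
= (3)²·42 + (3)²·6.6 + (-1)²·1.52 = 438.92
σ(Q) = √438.92 ≈ 20.950

20.950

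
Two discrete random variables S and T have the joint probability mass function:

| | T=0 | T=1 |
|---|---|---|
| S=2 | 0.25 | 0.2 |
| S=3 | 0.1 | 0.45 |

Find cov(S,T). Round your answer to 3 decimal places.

0.093

E[S] = 2.55,  E[T] = 0.65
E[ST] = 1.75
cov(S,T) = E[ST] − E[S]E[T] = 1.75 − (2.55)(0.65) = 0.0925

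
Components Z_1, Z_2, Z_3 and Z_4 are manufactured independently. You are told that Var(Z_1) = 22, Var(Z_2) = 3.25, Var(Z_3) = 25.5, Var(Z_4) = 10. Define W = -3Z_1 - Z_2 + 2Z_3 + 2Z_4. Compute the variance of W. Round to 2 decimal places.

343.25

By independence, Var(W) = (-3)²Var(Z_1) + (-1)²Var(Z_2) + (2)²Var(Z_3) + (2)²Var(Z_4)
= (-3)²·22 + (-1)²·3.25 + (2)²·25.5 + (2)²·10 = 343.25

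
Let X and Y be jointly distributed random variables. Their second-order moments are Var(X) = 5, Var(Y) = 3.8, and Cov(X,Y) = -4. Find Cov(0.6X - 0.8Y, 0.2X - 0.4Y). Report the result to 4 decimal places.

3.4160

Cov(0.6X - 0.8Y, 0.2X - 0.4Y) = (0.6)(0.2)Var(X) + (-0.8)(-0.4)Var(Y) + [(0.6)(-0.4) + (-0.8)(0.2)]Cov(X,Y)
= 0.12·5 + 0.32·3.8 + -0.4·-4 = 3.416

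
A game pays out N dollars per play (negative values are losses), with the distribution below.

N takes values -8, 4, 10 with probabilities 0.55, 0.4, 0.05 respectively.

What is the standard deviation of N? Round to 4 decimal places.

E[N] = (-8)(0.55) + (4)(0.4) + (10)(0.05) = -2.3
E[N²] = (-8)²(0.55) + (4)²(0.4) + (10)²(0.05) = 46.6
var(N) = E[N²] − (E[N])² = 46.6 − (-2.3)² = 41.31
σ(N) = √41.31 ≈ 6.4273

6.4273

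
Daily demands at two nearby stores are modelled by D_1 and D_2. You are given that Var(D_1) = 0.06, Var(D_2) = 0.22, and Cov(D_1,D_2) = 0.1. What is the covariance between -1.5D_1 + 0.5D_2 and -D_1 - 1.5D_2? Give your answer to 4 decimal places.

0.1000

Cov(-1.5D_1 + 0.5D_2, -D_1 - 1.5D_2) = (-1.5)(-1)Var(D_1) + (0.5)(-1.5)Var(D_2) + [(-1.5)(-1.5) + (0.5)(-1)]Cov(D_1,D_2)
= 1.5·0.06 + -0.75·0.22 + 1.75·0.1 = 0.1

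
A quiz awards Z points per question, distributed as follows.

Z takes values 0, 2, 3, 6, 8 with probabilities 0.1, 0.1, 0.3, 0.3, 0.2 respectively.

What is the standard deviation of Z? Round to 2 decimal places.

E[Z] = (0)(0.1) + (2)(0.1) + (3)(0.3) + (6)(0.3) + (8)(0.2) = 4.5
E[Z²] = (0)²(0.1) + (2)²(0.1) + (3)²(0.3) + (6)²(0.3) + (8)²(0.2) = 26.7
V(Z) = E[Z²] − (E[Z])² = 26.7 − (4.5)² = 6.45
SD(Z) = √6.45 ≈ 2.54

2.54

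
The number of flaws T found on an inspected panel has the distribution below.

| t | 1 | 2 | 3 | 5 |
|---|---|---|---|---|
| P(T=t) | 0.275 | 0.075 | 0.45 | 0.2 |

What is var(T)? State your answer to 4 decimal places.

E[T] = (1)(0.275) + (2)(0.075) + (3)(0.45) + (5)(0.2) = 2.775
E[T²] = (1)²(0.275) + (2)²(0.075) + (3)²(0.45) + (5)²(0.2) = 9.625
var(T) = E[T²] − (E[T])² = 9.625 − (2.775)² = 1.924375

1.9244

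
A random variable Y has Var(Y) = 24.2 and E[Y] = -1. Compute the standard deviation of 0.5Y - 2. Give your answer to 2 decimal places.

Var(0.5Y - 2) = (0.5)²·24.2 = 6.05
σ(0.5Y - 2) = √6.05 ≈ 2.46

2.46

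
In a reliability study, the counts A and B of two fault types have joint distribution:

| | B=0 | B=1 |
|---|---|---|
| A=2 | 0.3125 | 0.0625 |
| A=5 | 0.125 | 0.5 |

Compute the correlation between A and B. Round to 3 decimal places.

0.618

E[A] = 3.875,  E[B] = 0.5625
E[AB] = 2.625
cov(A,B) = E[AB] − E[A]E[B] = 2.625 − (3.875)(0.5625) = 0.4453125
var(A) = 2.109375,  var(B) = 0.24609375
ρ = 0.4453125 / √(2.109375·0.24609375) ≈ 0.618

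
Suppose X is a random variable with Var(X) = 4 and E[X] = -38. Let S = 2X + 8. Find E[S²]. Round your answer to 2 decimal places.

E[2X + 8] = 2·-38 + 8 = -68
Var(2X + 8) = (2)²·4 = 16
E[S²] = Var(S) + (E[S])² = 16 + (-68)² = 4640

4640.00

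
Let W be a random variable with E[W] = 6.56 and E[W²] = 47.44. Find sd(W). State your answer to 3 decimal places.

V(W) = 47.44 − (6.56)² = 4.4064
sd(W) = √4.4064 ≈ 2.099

2.099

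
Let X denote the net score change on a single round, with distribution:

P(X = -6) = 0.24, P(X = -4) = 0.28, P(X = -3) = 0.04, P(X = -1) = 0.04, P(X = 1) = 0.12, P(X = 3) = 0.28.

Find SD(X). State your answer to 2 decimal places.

E[X] = (-6)(0.24) + (-4)(0.28) + (-3)(0.04) + (-1)(0.04) + (1)(0.12) + (3)(0.28) = -1.76
E[X²] = (-6)²(0.24) + (-4)²(0.28) + (-3)²(0.04) + (-1)²(0.04) + (1)²(0.12) + (3)²(0.28) = 16.16
Var(X) = E[X²] − (E[X])² = 16.16 − (-1.76)² = 13.0624
SD(X) = √13.0624 ≈ 3.61

3.61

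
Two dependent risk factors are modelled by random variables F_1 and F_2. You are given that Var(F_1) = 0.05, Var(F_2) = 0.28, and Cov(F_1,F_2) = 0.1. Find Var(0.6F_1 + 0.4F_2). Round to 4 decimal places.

0.1108

Var(0.6F_1 + 0.4F_2) = (0.6)²·Var(F_1) + (0.4)²·Var(F_2) + 2·(0.6)·(0.4)·Cov(F_1,F_2)
= 0.36·0.05 + 0.16·0.28 + 0.48·0.1 = 0.1108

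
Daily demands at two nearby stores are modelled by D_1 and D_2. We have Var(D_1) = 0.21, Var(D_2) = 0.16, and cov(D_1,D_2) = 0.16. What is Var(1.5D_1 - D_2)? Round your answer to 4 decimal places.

0.1525

Var(1.5D_1 - D_2) = (1.5)²·Var(D_1) + (-1)²·Var(D_2) + 2·(1.5)·(-1)·cov(D_1,D_2)
= 2.25·0.21 + 1·0.16 + -3·0.16 = 0.1525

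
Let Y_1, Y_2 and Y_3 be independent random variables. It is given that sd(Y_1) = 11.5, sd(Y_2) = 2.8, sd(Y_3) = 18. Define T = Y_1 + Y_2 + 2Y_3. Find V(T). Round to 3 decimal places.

1436.090

V(Y_1) = 132.25, V(Y_2) = 7.84, V(Y_3) = 324
By independence, V(T) = (1)²V(Y_1) + (1)²V(Y_2) + (2)²V(Y_3)
= (1)²·132.25 + (1)²·7.84 + (2)²·324 = 1436.09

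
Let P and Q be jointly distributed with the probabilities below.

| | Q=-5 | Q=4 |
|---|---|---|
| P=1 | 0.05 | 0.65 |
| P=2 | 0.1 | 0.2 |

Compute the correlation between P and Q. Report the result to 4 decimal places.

E[P] = 1.3,  E[Q] = 2.65
E[PQ] = 2.95
Cov(P,Q) = E[PQ] − E[P]E[Q] = 2.95 − (1.3)(2.65) = -0.495
Var(P) = 0.21,  Var(Q) = 10.3275
ρ = -0.495 / √(0.21·10.3275) ≈ -0.3361

-0.3361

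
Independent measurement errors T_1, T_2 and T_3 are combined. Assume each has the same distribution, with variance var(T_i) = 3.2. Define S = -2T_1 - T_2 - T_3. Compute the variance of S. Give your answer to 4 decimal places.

19.2000

By independence, var(S) = (-2)²var(T_1) + (-1)²var(T_2) + (-1)²var(T_3)
= (-2)²·3.2 + (-1)²·3.2 + (-1)²·3.2 = 19.2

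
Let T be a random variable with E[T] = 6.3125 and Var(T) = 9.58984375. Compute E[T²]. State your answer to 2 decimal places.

E[T²] = Var(T) + (E[T])² = 9.58984375 + (6.3125)² = 49.4375

49.44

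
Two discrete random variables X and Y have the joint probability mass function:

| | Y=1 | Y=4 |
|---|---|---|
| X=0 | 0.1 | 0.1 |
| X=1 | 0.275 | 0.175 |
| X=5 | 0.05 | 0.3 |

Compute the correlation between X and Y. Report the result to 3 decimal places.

0.397

E[X] = 2.2,  E[Y] = 2.725
E[XY] = 7.225
Cov(X,Y) = E[XY] − E[X]E[Y] = 7.225 − (2.2)(2.725) = 1.23
Var(X) = 4.36,  Var(Y) = 2.199375
ρ = 1.23 / √(4.36·2.199375) ≈ 0.397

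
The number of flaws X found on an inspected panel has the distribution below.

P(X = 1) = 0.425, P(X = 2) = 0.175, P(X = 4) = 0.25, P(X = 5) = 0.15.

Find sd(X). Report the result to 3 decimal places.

E[X] = (1)(0.425) + (2)(0.175) + (4)(0.25) + (5)(0.15) = 2.525
E[X²] = (1)²(0.425) + (2)²(0.175) + (4)²(0.25) + (5)²(0.15) = 8.875
Var(X) = E[X²] − (E[X])² = 8.875 − (2.525)² = 2.499375
sd(X) = √2.499375 ≈ 1.581

1.581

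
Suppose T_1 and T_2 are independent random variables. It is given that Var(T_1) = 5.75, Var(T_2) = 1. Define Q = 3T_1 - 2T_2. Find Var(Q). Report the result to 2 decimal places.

55.75

By independence, Var(Q) = (3)²Var(T_1) + (-2)²Var(T_2)
= (3)²·5.75 + (-2)²·1 = 55.75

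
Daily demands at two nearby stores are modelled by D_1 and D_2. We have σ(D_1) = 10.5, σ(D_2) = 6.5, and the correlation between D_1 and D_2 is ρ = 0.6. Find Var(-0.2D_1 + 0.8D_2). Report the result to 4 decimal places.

Var(D_1) = (10.5)² = 110.25;  Var(D_2) = (6.5)² = 42.25
Cov(D_1,D_2) = ρ·σ(D_1)·σ(D_2) = 0.6·10.5·6.5 = 40.95
Var(-0.2D_1 + 0.8D_2) = (-0.2)²·Var(D_1) + (0.8)²·Var(D_2) + 2·(-0.2)·(0.8)·Cov(D_1,D_2)
= 0.04·110.25 + 0.64·42.25 + -0.32·40.95 = 18.346

18.3460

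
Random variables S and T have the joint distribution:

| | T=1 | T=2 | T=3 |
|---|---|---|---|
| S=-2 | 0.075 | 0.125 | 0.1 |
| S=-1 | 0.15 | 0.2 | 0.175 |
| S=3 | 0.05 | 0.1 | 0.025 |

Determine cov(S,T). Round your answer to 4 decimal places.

E[S] = -0.6,  E[T] = 2.025
E[ST] = -1.35
cov(S,T) = E[ST] − E[S]E[T] = -1.35 − (-0.6)(2.025) = -0.135

-0.1350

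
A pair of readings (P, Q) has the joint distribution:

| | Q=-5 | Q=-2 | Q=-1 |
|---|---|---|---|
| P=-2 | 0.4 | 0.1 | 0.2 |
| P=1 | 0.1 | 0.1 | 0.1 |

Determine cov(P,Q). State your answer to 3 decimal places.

E[P] = -1.1,  E[Q] = -3.2
E[PQ] = 4
cov(P,Q) = E[PQ] − E[P]E[Q] = 4 − (-1.1)(-3.2) = 0.48

0.480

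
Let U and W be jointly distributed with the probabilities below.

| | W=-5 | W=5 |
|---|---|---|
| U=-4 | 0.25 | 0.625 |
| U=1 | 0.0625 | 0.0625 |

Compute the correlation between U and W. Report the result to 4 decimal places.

E[U] = -3.375,  E[W] = 1.875
E[UW] = -7.5
cov(U,W) = E[UW] − E[U]E[W] = -7.5 − (-3.375)(1.875) = -1.171875
Var(U) = 2.734375,  Var(W) = 21.484375
ρ = -1.171875 / √(2.734375·21.484375) ≈ -0.1529

-0.1529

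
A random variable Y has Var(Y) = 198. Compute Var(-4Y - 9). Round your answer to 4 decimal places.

3168.0000

Var(-4Y - 9) = (-4)²·Var(Y) = 16·198 = 3168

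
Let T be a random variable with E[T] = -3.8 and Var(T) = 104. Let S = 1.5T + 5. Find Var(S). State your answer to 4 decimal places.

234.0000

Var(1.5T + 5) = (1.5)²·Var(T) = 2.25·104 = 234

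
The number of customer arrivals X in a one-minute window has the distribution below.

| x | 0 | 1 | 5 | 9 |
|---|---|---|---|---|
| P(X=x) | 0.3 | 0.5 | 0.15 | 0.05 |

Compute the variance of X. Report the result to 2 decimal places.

5.41

E[X] = (0)(0.3) + (1)(0.5) + (5)(0.15) + (9)(0.05) = 1.7
E[X²] = (0)²(0.3) + (1)²(0.5) + (5)²(0.15) + (9)²(0.05) = 8.3
Var(X) = E[X²] − (E[X])² = 8.3 − (1.7)² = 5.41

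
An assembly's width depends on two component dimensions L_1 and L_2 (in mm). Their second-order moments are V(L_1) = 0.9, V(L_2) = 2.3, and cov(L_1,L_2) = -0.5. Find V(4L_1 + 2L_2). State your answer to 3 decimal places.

15.600

V(4L_1 + 2L_2) = (4)²·V(L_1) + (2)²·V(L_2) + 2·(4)·(2)·cov(L_1,L_2)
= 16·0.9 + 4·2.3 + 16·-0.5 = 15.6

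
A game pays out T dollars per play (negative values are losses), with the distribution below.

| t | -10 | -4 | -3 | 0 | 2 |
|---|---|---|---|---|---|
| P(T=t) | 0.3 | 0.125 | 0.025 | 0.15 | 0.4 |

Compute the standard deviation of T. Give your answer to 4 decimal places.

5.1112

E[T] = (-10)(0.3) + (-4)(0.125) + (-3)(0.025) + (0)(0.15) + (2)(0.4) = -2.775
E[T²] = (-10)²(0.3) + (-4)²(0.125) + (-3)²(0.025) + (0)²(0.15) + (2)²(0.4) = 33.825
V(T) = E[T²] − (E[T])² = 33.825 − (-2.775)² = 26.124375
SD(T) = √26.124375 ≈ 5.1112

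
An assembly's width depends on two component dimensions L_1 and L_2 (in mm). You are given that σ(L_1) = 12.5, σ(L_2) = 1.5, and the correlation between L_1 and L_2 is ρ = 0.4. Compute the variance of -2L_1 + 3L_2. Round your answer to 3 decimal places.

Var(L_1) = (12.5)² = 156.25;  Var(L_2) = (1.5)² = 2.25
cov(L_1,L_2) = ρ·σ(L_1)·σ(L_2) = 0.4·12.5·1.5 = 7.5
Var(-2L_1 + 3L_2) = (-2)²·Var(L_1) + (3)²·Var(L_2) + 2·(-2)·(3)·cov(L_1,L_2)
= 4·156.25 + 9·2.25 + -12·7.5 = 555.25

555.250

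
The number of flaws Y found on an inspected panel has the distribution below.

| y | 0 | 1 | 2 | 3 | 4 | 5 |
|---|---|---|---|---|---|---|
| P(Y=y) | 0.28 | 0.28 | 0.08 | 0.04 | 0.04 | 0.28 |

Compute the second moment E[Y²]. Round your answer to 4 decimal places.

E[Y²] = (0)²(0.28) + (1)²(0.28) + (2)²(0.08) + (3)²(0.04) + (4)²(0.04) + (5)²(0.28) = 8.6

8.6000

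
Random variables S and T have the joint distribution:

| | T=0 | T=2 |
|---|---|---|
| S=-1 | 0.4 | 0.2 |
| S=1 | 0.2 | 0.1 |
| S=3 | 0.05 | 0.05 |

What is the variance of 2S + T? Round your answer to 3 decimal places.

8.510

E[S] = 0,  E[T] = 0.7,  E[ST] = 0.1
Var(S) = 1.8 − (0)² = 1.8;  Var(T) = 1.4 − (0.7)² = 0.91
cov(S,T) = 0.1 − (0)(0.7) = 0.1
Var(2S + T) = (2)²·1.8 + (1)²·0.91 + 2·(2)·(1)·0.1 = 8.51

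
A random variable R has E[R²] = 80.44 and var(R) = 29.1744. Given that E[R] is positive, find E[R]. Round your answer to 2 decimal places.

(E[R])² = E[R²] − var(R) = 80.44 − 29.1744 = 51.2656
E[R] = √51.2656 = 7.16

7.16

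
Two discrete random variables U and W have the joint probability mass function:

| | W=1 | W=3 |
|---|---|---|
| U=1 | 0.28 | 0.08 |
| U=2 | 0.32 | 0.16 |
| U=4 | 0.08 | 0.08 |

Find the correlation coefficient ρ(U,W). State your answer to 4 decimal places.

0.1991

E[U] = 1.96,  E[W] = 1.64
E[UW] = 3.4
Cov(U,W) = E[UW] − E[U]E[W] = 3.4 − (1.96)(1.64) = 0.1856
Var(U) = 0.9984,  Var(W) = 0.8704
ρ = 0.1856 / √(0.9984·0.8704) ≈ 0.1991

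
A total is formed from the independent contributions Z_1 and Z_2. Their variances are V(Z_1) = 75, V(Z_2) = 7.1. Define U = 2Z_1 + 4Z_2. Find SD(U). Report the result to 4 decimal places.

20.3372

By independence, V(U) = (2)²V(Z_1) + (4)²V(Z_2)
= (2)²·75 + (4)²·7.1 = 413.6
SD(U) = √413.6 ≈ 20.3372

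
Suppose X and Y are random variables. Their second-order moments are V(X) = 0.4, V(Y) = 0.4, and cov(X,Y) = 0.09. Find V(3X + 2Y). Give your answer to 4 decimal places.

V(3X + 2Y) = (3)²·V(X) + (2)²·V(Y) + 2·(3)·(2)·cov(X,Y)
= 9·0.4 + 4·0.4 + 12·0.09 = 6.28

6.2800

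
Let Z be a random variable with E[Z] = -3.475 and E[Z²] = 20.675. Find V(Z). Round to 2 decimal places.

V(Z) = 20.675 − (-3.475)² = 8.599375

8.60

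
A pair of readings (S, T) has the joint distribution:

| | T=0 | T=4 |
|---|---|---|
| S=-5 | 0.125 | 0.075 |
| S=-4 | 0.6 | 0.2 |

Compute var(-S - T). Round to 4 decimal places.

3.1900

E[S] = -4.2,  E[T] = 1.1,  E[ST] = -4.7
var(S) = 17.8 − (-4.2)² = 0.16;  var(T) = 4.4 − (1.1)² = 3.19
Cov(S,T) = -4.7 − (-4.2)(1.1) = -0.08
var(-S - T) = (-1)²·0.16 + (-1)²·3.19 + 2·(-1)·(-1)·-0.08 = 3.19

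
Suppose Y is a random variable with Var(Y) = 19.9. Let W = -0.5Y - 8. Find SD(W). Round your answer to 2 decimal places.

Var(-0.5Y - 8) = (-0.5)²·19.9 = 4.975
SD(W) = √4.975 ≈ 2.23

2.23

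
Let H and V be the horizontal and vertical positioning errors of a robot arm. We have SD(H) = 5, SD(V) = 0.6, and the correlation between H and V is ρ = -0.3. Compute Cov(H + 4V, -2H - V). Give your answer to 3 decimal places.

Var(H) = (5)² = 25;  Var(V) = (0.6)² = 0.36
Cov(H,V) = ρ·SD(H)·SD(V) = -0.3·5·0.6 = -0.9
Cov(H + 4V, -2H - V) = (1)(-2)Var(H) + (4)(-1)Var(V) + [(1)(-1) + (4)(-2)]Cov(H,V)
= -2·25 + -4·0.36 + -9·-0.9 = -43.34

-43.340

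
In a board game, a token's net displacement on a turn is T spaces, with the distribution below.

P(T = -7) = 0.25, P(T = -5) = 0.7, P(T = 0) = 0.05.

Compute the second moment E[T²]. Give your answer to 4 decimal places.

E[T²] = (-7)²(0.25) + (-5)²(0.7) + (0)²(0.05) = 29.75

29.7500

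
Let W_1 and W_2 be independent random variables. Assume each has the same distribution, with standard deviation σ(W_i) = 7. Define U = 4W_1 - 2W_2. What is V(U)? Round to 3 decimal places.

V(W_i) = (7)² = 49
By independence, V(U) = (4)²V(W_1) + (-2)²V(W_2)
= (4)²·49 + (-2)²·49 = 980

980.000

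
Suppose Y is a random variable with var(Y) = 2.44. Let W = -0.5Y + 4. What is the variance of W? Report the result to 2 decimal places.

var(-0.5Y + 4) = (-0.5)²·var(Y) = 0.25·2.44 = 0.61

0.61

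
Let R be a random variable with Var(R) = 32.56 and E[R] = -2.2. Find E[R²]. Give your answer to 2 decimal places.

E[R²] = Var(R) + (E[R])² = 32.56 + (-2.2)² = 37.4

37.40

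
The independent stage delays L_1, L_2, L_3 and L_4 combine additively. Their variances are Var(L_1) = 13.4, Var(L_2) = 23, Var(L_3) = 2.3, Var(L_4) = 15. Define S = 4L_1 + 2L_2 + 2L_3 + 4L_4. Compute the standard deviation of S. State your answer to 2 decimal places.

23.57

By independence, Var(S) = (4)²Var(L_1) + (2)²Var(L_2) + (2)²Var(L_3) + (4)²Var(L_4)
= (4)²·13.4 + (2)²·23 + (2)²·2.3 + (4)²·15 = 555.6
SD(S) = √555.6 ≈ 23.57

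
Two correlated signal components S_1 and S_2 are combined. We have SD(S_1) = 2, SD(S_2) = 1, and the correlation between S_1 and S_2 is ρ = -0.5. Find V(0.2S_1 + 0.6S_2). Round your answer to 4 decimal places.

0.2800

V(S_1) = (2)² = 4;  V(S_2) = (1)² = 1
Cov(S_1,S_2) = ρ·SD(S_1)·SD(S_2) = -0.5·2·1 = -1
V(0.2S_1 + 0.6S_2) = (0.2)²·V(S_1) + (0.6)²·V(S_2) + 2·(0.2)·(0.6)·Cov(S_1,S_2)
= 0.04·4 + 0.36·1 + 0.24·-1 = 0.28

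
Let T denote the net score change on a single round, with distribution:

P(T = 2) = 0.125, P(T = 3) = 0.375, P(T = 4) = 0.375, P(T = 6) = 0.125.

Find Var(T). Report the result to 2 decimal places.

1.23

E[T] = (2)(0.125) + (3)(0.375) + (4)(0.375) + (6)(0.125) = 3.625
E[T²] = (2)²(0.125) + (3)²(0.375) + (4)²(0.375) + (6)²(0.125) = 14.375
Var(T) = E[T²] − (E[T])² = 14.375 − (3.625)² = 1.234375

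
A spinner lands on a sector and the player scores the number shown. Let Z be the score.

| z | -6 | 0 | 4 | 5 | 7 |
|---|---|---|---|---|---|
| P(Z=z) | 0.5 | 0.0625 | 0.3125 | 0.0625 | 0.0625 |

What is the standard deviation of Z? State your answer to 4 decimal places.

5.1599

E[Z] = (-6)(0.5) + (0)(0.0625) + (4)(0.3125) + (5)(0.0625) + (7)(0.0625) = -1
E[Z²] = (-6)²(0.5) + (0)²(0.0625) + (4)²(0.3125) + (5)²(0.0625) + (7)²(0.0625) = 27.625
Var(Z) = E[Z²] − (E[Z])² = 27.625 − (-1)² = 26.625
σ(Z) = √26.625 ≈ 5.1599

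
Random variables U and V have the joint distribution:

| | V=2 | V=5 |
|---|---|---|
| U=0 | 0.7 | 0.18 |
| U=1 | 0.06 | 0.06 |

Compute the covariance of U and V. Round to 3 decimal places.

0.094

E[U] = 0.12,  E[V] = 2.72
E[UV] = 0.42
Cov(U,V) = E[UV] − E[U]E[V] = 0.42 − (0.12)(2.72) = 0.0936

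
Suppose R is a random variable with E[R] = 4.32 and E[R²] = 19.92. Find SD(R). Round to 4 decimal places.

1.1214

var(R) = 19.92 − (4.32)² = 1.2576
SD(R) = √1.2576 ≈ 1.1214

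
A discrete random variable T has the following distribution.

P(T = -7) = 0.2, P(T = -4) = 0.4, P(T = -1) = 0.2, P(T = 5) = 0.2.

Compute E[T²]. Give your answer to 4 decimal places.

21.4000

E[T²] = (-7)²(0.2) + (-4)²(0.4) + (-1)²(0.2) + (5)²(0.2) = 21.4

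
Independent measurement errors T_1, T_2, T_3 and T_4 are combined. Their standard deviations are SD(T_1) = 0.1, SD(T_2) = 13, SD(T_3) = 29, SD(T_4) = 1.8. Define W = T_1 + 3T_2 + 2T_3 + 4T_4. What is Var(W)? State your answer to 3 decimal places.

Var(T_1) = 0.01, Var(T_2) = 169, Var(T_3) = 841, Var(T_4) = 3.24
By independence, Var(W) = (1)²Var(T_1) + (3)²Var(T_2) + (2)²Var(T_3) + (4)²Var(T_4)
= (1)²·0.01 + (3)²·169 + (2)²·841 + (4)²·3.24 = 4936.85

4936.850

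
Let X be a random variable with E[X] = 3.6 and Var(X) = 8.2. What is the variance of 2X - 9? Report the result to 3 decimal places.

Var(2X - 9) = (2)²·Var(X) = 4·8.2 = 32.8

32.800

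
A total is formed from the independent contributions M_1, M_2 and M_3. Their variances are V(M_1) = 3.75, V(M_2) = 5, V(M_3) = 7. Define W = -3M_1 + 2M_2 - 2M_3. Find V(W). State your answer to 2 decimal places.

81.75

By independence, V(W) = (-3)²V(M_1) + (2)²V(M_2) + (-2)²V(M_3)
= (-3)²·3.75 + (2)²·5 + (-2)²·7 = 81.75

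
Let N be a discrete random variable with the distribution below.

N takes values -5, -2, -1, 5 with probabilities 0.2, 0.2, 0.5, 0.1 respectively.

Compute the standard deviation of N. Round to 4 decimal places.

E[N] = (-5)(0.2) + (-2)(0.2) + (-1)(0.5) + (5)(0.1) = -1.4
E[N²] = (-5)²(0.2) + (-2)²(0.2) + (-1)²(0.5) + (5)²(0.1) = 8.8
Var(N) = E[N²] − (E[N])² = 8.8 − (-1.4)² = 6.84
SD(N) = √6.84 ≈ 2.6153

2.6153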